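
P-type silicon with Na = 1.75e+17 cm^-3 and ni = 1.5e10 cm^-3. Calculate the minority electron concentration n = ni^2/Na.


Step 1: Majority hole concentration p ≈ Na = 1.75e+17 cm^-3
Step 2: n = ni^2 / Na = (1.5e10)^2 / 1.75e+17
Step 3: n = 1.29e+03 cm^-3

1.29e+03


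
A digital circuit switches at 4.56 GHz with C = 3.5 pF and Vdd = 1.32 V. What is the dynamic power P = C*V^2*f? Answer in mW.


Step 1: V^2 = 1.32^2 = 1.7424 V^2
Step 2: P = C*V^2*f = 3.5e-12 F * 1.7424 * 4.56e9 Hz
Step 3: P = 2.7808704e-02 W
Step 4: P = 27.809 mW

27.809


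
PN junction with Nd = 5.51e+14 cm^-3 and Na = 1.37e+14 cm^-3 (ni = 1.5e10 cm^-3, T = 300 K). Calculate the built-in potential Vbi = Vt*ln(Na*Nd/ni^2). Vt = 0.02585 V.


Step 1: Compute Na*Nd/ni^2 = 1.37e+14 * 5.51e+14 / (1.5e10)^2 = 3.3550e+08
Step 2: ln(3.3550e+08) = 19.6311
Step 3: Vbi = 0.02585 * 19.6311 = 0.507 V

0.507


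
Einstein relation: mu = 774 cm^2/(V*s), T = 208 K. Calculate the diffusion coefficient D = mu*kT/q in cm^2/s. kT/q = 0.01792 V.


Step 1: D = mu * (kT/q)
Step 2: D = 774 * 0.01792
Step 3: D = 13.87 cm^2/s

13.87


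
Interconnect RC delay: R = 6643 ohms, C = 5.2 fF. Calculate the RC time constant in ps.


Step 1: tau = R * C
Step 2: tau = 6643 * 5.2 fF = 6643 * 5.2e-15 F
Step 3: tau = 3.45436e-11 s = 34.5436 ps

34.5436


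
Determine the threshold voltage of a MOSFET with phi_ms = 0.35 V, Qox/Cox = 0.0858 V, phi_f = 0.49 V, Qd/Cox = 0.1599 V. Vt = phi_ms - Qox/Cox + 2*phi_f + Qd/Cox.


Step 1: Vt = phi_ms - Qox/Cox + 2*phi_f + Qd/Cox
Step 2: Vt = 0.35 - 0.0858 + 2*0.49 + 0.1599
Step 3: Vt = 0.35 - 0.0858 + 0.98 + 0.1599
Step 4: Vt = 1.4041 V

1.4041


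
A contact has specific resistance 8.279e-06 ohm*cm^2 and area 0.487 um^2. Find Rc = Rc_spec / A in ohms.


Step 1: Convert area to cm^2: 0.487 um^2 = 4.8700e-09 cm^2
Step 2: Rc = Rc_spec / A = 8.279e-06 / 4.8700e-09
Step 3: Rc = 1.70e+03 ohms

1.70e+03


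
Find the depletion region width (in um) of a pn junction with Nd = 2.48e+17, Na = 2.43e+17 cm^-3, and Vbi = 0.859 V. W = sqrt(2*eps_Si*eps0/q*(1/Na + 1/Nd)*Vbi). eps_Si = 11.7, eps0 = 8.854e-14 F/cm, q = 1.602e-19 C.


Step 1: 1/Na + 1/Nd = 1/2.43e+17 + 1/2.48e+17 = 8.14748e-18
Step 2: 2*eps*eps0/q = 2*11.7*8.854e-14/1.602e-19 = 1.293281e+07
Step 3: W^2 = 1.293281e+07 * 8.14748e-18 * 0.859 = 9.05127e-11
Step 4: W = sqrt(9.05127e-11) = 9.514e-06 cm = 0.09514 um

0.09514


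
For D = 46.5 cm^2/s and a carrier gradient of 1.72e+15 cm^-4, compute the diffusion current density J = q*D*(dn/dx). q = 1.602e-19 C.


Step 1: J = q * D * (dn/dx)
Step 2: J = 1.602e-19 * 46.5 * 1.72e+15
Step 3: J = 1.28e-02 A/cm^2

1.28e-02


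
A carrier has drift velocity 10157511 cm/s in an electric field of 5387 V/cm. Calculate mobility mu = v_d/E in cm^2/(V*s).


Step 1: mu = v_d / E
Step 2: mu = 10157511 / 5387
Step 3: mu = 1885.56 cm^2/(V*s)

1885.56


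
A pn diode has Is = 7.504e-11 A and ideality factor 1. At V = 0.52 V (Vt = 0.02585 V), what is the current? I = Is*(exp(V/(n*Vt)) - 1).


Step 1: V/(n*Vt) = 0.52/(1*0.02585) = 20.1161
Step 2: exp(20.1161) = 5.4489e+08
Step 3: I = 7.504e-11 * (5.4489e+08 - 1) = 4.09e-02 A

4.09e-02


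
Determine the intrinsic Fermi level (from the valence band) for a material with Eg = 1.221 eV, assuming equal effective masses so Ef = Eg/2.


Step 1: For an intrinsic semiconductor, the Fermi level sits at midgap.
Step 2: Ef = Eg / 2 = 1.221 / 2 = 0.6105 eV

0.6105


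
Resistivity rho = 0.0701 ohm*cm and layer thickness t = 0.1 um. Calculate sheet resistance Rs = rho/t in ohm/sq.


Step 1: Convert thickness to cm: t = 0.1 um = 1.0000e-05 cm
Step 2: Rs = rho / t = 0.0701 / 1.0000e-05
Step 3: Rs = 7010.0 ohm/sq

7010.0


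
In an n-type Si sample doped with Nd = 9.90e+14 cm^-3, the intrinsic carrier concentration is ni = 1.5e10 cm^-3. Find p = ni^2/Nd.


Step 1: Since Nd >> ni, n ≈ Nd = 9.90e+14 cm^-3
Step 2: p = ni^2 / n = (1.5e10)^2 / 9.90e+14
Step 3: p = 2.25e20 / 9.90e+14 = 2.27e+05 cm^-3

2.27e+05


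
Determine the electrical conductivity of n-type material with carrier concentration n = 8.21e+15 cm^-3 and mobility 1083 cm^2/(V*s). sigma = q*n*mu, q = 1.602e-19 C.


Step 1: sigma = q * n * mu
Step 2: sigma = 1.602e-19 * 8.21e+15 * 1083
Step 3: sigma = 1.424e+00 S/cm

1.424e+00


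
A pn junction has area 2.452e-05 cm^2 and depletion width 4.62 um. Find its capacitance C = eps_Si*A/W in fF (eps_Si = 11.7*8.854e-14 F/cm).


Step 1: eps_Si = 11.7 * 8.854e-14 = 1.035918e-12 F/cm
Step 2: W in cm = 4.62 * 1e-4 = 4.62e-04 cm
Step 3: C = 1.035918e-12 * 2.452e-05 / 4.62e-04 = 5.497989e-14 F
Step 4: C = 54.98 fF

54.98


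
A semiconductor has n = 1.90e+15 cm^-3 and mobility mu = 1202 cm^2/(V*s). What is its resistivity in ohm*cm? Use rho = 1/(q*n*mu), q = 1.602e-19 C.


Step 1: sigma = q * n * mu = 1.602e-19 * 1.90e+15 * 1202 = 3.65865e-01 S/cm
Step 2: rho = 1 / sigma = 1 / 3.65865e-01 = 2.733 ohm*cm

2.733


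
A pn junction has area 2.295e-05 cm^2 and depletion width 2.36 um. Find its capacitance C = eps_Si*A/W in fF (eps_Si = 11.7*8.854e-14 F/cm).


Step 1: eps_Si = 11.7 * 8.854e-14 = 1.035918e-12 F/cm
Step 2: W in cm = 2.36 * 1e-4 = 2.36e-04 cm
Step 3: C = 1.035918e-12 * 2.295e-05 / 2.36e-04 = 1.007386e-13 F
Step 4: C = 100.74 fF

100.74


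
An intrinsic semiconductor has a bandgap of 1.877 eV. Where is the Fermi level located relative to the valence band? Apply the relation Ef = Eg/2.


Step 1: For an intrinsic semiconductor, the Fermi level sits at midgap.
Step 2: Ef = Eg / 2 = 1.877 / 2 = 0.9385 eV

0.9385


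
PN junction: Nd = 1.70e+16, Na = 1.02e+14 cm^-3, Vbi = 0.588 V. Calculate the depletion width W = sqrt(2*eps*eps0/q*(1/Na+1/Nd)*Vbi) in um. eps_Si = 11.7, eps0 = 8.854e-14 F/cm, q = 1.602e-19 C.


Step 1: 1/Na + 1/Nd = 1/1.02e+14 + 1/1.70e+16 = 9.86275e-15
Step 2: 2*eps*eps0/q = 2*11.7*8.854e-14/1.602e-19 = 1.293281e+07
Step 3: W^2 = 1.293281e+07 * 9.86275e-15 * 0.588 = 7.50012e-08
Step 4: W = sqrt(7.50012e-08) = 2.739e-04 cm = 2.739 um

2.739


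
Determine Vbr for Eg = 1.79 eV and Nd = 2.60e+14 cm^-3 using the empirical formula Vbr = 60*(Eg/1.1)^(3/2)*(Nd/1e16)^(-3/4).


Step 1: Eg/1.1 = 1.79/1.1 = 1.627273
Step 2: (Eg/1.1)^1.5 = 1.627273^1.5 = 2.075824
Step 3: (Nd/1e16)^(-0.75) = (0.026)^(-0.75) = 15.444363
Step 4: Vbr = 60 * 2.075824 * 15.444363 = 1923.6 V

1923.6


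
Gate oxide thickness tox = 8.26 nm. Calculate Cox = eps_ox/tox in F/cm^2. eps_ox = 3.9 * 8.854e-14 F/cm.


Step 1: eps_ox = 3.9 * 8.854e-14 = 3.45306e-13 F/cm
Step 2: tox in cm = 8.26 nm * 1e-7 = 8.2600e-07 cm
Step 3: Cox = 3.45306e-13 / 8.2600e-07 = 4.18e-07 F/cm^2

4.18e-07


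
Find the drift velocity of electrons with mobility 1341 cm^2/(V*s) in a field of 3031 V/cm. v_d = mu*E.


Step 1: v_d = mu * E
Step 2: v_d = 1341 * 3031 = 4064571
Step 3: v_d = 4.06e+06 cm/s

4.06e+06


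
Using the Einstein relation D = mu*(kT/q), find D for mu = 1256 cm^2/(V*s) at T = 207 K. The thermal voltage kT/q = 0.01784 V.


Step 1: D = mu * (kT/q)
Step 2: D = 1256 * 0.01784
Step 3: D = 22.41 cm^2/s

22.41


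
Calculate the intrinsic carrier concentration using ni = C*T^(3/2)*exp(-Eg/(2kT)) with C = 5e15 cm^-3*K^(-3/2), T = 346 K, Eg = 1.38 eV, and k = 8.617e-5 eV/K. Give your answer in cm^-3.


Step 1: Compute kT = 8.617e-5 * 346 = 0.02981482 eV
Step 2: Exponent = -Eg/(2kT) = -1.38/(2*0.02981482) = -23.14285
Step 3: T^(3/2) = 346^1.5 = 6435.97
Step 4: ni = 5e15 * 6435.97 * exp(-23.14285) = 2.86e+09 cm^-3

2.86e+09


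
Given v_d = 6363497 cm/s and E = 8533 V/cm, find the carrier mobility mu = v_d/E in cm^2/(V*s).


Step 1: mu = v_d / E
Step 2: mu = 6363497 / 8533
Step 3: mu = 745.75 cm^2/(V*s)

745.75


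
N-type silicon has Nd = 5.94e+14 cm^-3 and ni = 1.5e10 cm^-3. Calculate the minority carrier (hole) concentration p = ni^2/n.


Step 1: Since Nd >> ni, n ≈ Nd = 5.94e+14 cm^-3
Step 2: p = ni^2 / n = (1.5e10)^2 / 5.94e+14
Step 3: p = 2.25e20 / 5.94e+14 = 3.79e+05 cm^-3

3.79e+05


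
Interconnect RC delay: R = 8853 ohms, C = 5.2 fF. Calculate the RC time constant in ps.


Step 1: tau = R * C
Step 2: tau = 8853 * 5.2 fF = 8853 * 5.2e-15 F
Step 3: tau = 4.60356e-11 s = 46.0356 ps

46.0356


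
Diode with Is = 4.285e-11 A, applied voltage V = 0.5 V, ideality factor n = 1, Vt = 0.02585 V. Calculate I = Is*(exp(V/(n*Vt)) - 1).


Step 1: V/(n*Vt) = 0.5/(1*0.02585) = 19.3424
Step 2: exp(19.3424) = 2.5136e+08
Step 3: I = 4.285e-11 * (2.5136e+08 - 1) = 1.08e-02 A

1.08e-02


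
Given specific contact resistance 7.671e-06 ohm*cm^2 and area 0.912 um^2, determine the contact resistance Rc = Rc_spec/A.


Step 1: Convert area to cm^2: 0.912 um^2 = 9.1200e-09 cm^2
Step 2: Rc = Rc_spec / A = 7.671e-06 / 9.1200e-09
Step 3: Rc = 8.41e+02 ohms

8.41e+02


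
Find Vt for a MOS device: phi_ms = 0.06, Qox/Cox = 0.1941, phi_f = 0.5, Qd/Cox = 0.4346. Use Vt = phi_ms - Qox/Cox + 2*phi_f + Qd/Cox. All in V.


Step 1: Vt = phi_ms - Qox/Cox + 2*phi_f + Qd/Cox
Step 2: Vt = 0.06 - 0.1941 + 2*0.5 + 0.4346
Step 3: Vt = 0.06 - 0.1941 + 1.0 + 0.4346
Step 4: Vt = 1.3005 V

1.3005


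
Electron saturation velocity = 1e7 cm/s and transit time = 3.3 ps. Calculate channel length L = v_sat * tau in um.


Step 1: tau in seconds = 3.3 ps * 1e-12 = 3.3000e-12 s
Step 2: L = v_sat * tau = 1e7 * 3.3000e-12 = 3.3000e-05 cm
Step 3: L in um = 3.3000e-05 * 1e4 = 0.33 um

0.33


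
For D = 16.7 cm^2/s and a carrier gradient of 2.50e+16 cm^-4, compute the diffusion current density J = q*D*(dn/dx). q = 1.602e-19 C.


Step 1: J = q * D * (dn/dx)
Step 2: J = 1.602e-19 * 16.7 * 2.50e+16
Step 3: J = 6.69e-02 A/cm^2

6.69e-02


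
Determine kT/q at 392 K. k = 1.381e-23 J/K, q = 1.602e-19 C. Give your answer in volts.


Step 1: kT = 1.381e-23 * 392 = 5.41352e-21 J
Step 2: Vt = kT/q = 5.41352e-21 / 1.602e-19
Step 3: Vt = 0.03379 V

0.03379


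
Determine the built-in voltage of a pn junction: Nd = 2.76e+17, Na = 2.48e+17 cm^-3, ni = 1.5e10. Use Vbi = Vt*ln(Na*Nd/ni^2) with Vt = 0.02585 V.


Step 1: Compute Na*Nd/ni^2 = 2.48e+17 * 2.76e+17 / (1.5e10)^2 = 3.0421e+14
Step 2: ln(3.0421e+14) = 33.3487
Step 3: Vbi = 0.02585 * 33.3487 = 0.862 V

0.862


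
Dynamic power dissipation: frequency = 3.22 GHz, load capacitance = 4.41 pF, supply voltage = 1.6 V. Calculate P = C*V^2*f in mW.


Step 1: V^2 = 1.6^2 = 2.56 V^2
Step 2: P = C*V^2*f = 4.41e-12 F * 2.56 * 3.22e9 Hz
Step 3: P = 3.6352512e-02 W
Step 4: P = 36.353 mW

36.353


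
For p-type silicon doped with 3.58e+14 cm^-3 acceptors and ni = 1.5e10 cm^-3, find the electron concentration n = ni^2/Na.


Step 1: Majority hole concentration p ≈ Na = 3.58e+14 cm^-3
Step 2: n = ni^2 / Na = (1.5e10)^2 / 3.58e+14
Step 3: n = 6.28e+05 cm^-3

6.28e+05


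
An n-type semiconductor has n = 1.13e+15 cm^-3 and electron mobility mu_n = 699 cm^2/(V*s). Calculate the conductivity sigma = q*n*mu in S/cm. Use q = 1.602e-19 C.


Step 1: sigma = q * n * mu
Step 2: sigma = 1.602e-19 * 1.13e+15 * 699
Step 3: sigma = 1.265e-01 S/cm

1.265e-01


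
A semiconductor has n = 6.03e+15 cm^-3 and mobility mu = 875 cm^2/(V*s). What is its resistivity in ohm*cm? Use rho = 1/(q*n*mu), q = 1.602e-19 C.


Step 1: sigma = q * n * mu = 1.602e-19 * 6.03e+15 * 875 = 8.45255e-01 S/cm
Step 2: rho = 1 / sigma = 1 / 8.45255e-01 = 1.183 ohm*cm

1.183


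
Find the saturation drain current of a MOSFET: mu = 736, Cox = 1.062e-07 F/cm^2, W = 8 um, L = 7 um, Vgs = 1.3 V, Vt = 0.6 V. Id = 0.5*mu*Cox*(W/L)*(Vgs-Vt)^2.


Step 1: Overdrive voltage Vov = Vgs - Vt = 1.3 - 0.6 = 0.7 V
Step 2: W/L = 8/7 = 1.14286
Step 3: Id = 0.5 * 736 * 1.062e-07 * 1.14286 * 0.7^2
Step 4: Id = 2.19e-05 A

2.19e-05


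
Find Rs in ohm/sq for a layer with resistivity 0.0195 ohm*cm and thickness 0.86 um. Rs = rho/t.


Step 1: Convert thickness to cm: t = 0.86 um = 8.6000e-05 cm
Step 2: Rs = rho / t = 0.0195 / 8.6000e-05
Step 3: Rs = 226.7 ohm/sq

226.7


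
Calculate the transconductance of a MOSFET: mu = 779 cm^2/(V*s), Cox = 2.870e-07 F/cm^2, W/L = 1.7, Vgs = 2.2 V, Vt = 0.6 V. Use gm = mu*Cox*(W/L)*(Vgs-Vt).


Step 1: Vov = Vgs - Vt = 2.2 - 0.6 = 1.6 V
Step 2: gm = mu * Cox * (W/L) * Vov
Step 3: gm = 779 * 2.870e-07 * 1.7 * 1.6 = 6.08e-04 S

6.08e-04


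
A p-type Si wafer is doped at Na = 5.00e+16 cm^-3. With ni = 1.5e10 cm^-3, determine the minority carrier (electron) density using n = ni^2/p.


Step 1: Majority hole concentration p ≈ Na = 5.00e+16 cm^-3
Step 2: n = ni^2 / Na = (1.5e10)^2 / 5.00e+16
Step 3: n = 4.50e+03 cm^-3

4.50e+03


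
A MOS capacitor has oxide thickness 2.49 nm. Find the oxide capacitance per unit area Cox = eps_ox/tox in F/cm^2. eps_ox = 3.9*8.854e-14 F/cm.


Step 1: eps_ox = 3.9 * 8.854e-14 = 3.45306e-13 F/cm
Step 2: tox in cm = 2.49 nm * 1e-7 = 2.4900e-07 cm
Step 3: Cox = 3.45306e-13 / 2.4900e-07 = 1.39e-06 F/cm^2

1.39e-06


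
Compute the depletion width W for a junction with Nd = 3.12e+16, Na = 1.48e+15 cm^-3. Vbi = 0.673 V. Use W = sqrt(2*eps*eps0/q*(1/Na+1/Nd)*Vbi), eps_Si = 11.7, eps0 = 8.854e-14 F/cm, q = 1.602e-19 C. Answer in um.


Step 1: 1/Na + 1/Nd = 1/1.48e+15 + 1/3.12e+16 = 7.07727e-16
Step 2: 2*eps*eps0/q = 2*11.7*8.854e-14/1.602e-19 = 1.293281e+07
Step 3: W^2 = 1.293281e+07 * 7.07727e-16 * 0.673 = 6.15990e-09
Step 4: W = sqrt(6.15990e-09) = 7.849e-05 cm = 0.7849 um

0.7849


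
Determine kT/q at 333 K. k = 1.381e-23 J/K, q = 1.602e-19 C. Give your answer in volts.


Step 1: kT = 1.381e-23 * 333 = 4.59873e-21 J
Step 2: Vt = kT/q = 4.59873e-21 / 1.602e-19
Step 3: Vt = 0.02871 V

0.02871


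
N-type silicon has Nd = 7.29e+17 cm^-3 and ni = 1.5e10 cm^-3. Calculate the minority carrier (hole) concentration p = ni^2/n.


Step 1: Since Nd >> ni, n ≈ Nd = 7.29e+17 cm^-3
Step 2: p = ni^2 / n = (1.5e10)^2 / 7.29e+17
Step 3: p = 2.25e20 / 7.29e+17 = 3.09e+02 cm^-3

3.09e+02


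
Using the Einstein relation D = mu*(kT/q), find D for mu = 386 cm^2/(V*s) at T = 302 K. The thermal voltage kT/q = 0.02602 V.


Step 1: D = mu * (kT/q)
Step 2: D = 386 * 0.02602
Step 3: D = 10.04 cm^2/s

10.04


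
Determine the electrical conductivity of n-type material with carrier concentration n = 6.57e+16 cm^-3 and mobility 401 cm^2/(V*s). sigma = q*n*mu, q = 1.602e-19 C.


Step 1: sigma = q * n * mu
Step 2: sigma = 1.602e-19 * 6.57e+16 * 401
Step 3: sigma = 4.221e+00 S/cm

4.221e+00


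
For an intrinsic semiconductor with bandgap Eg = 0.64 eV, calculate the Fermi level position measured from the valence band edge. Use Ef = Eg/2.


Step 1: For an intrinsic semiconductor, the Fermi level sits at midgap.
Step 2: Ef = Eg / 2 = 0.64 / 2 = 0.32 eV

0.32


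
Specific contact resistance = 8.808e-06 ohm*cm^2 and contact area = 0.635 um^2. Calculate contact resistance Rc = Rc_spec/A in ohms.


Step 1: Convert area to cm^2: 0.635 um^2 = 6.3500e-09 cm^2
Step 2: Rc = Rc_spec / A = 8.808e-06 / 6.3500e-09
Step 3: Rc = 1.39e+03 ohms

1.39e+03


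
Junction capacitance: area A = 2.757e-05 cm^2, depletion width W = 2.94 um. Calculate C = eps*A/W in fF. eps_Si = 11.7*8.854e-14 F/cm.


Step 1: eps_Si = 11.7 * 8.854e-14 = 1.035918e-12 F/cm
Step 2: W in cm = 2.94 * 1e-4 = 2.94e-04 cm
Step 3: C = 1.035918e-12 * 2.757e-05 / 2.94e-04 = 9.714374e-14 F
Step 4: C = 97.14 fF

97.14


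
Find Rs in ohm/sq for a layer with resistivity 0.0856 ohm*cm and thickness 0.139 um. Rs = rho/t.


Step 1: Convert thickness to cm: t = 0.139 um = 1.3900e-05 cm
Step 2: Rs = rho / t = 0.0856 / 1.3900e-05
Step 3: Rs = 6158.3 ohm/sq

6158.3


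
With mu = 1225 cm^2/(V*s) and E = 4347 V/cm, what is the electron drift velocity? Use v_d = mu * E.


Step 1: v_d = mu * E
Step 2: v_d = 1225 * 4347 = 5325075
Step 3: v_d = 5.33e+06 cm/s

5.33e+06


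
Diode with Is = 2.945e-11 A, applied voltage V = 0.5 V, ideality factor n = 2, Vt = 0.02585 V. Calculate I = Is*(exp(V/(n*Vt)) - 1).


Step 1: V/(n*Vt) = 0.5/(2*0.02585) = 9.6712
Step 2: exp(9.6712) = 1.5854e+04
Step 3: I = 2.945e-11 * (1.5854e+04 - 1) = 4.67e-07 A

4.67e-07


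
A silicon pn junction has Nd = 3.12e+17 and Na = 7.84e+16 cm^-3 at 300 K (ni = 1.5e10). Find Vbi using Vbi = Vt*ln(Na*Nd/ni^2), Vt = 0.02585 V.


Step 1: Compute Na*Nd/ni^2 = 7.84e+16 * 3.12e+17 / (1.5e10)^2 = 1.0871e+14
Step 2: ln(1.0871e+14) = 32.3197
Step 3: Vbi = 0.02585 * 32.3197 = 0.835 V

0.835


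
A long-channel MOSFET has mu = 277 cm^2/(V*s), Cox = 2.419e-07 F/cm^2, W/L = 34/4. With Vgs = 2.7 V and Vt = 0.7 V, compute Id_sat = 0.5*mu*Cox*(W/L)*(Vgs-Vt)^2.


Step 1: Overdrive voltage Vov = Vgs - Vt = 2.7 - 0.7 = 2.0 V
Step 2: W/L = 34/4 = 8.5
Step 3: Id = 0.5 * 277 * 2.419e-07 * 8.5 * 2.0^2
Step 4: Id = 1.14e-03 A

1.14e-03


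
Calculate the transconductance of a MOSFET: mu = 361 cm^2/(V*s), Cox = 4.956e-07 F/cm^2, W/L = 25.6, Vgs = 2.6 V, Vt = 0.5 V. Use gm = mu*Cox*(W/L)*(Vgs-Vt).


Step 1: Vov = Vgs - Vt = 2.6 - 0.5 = 2.1 V
Step 2: gm = mu * Cox * (W/L) * Vov
Step 3: gm = 361 * 4.956e-07 * 25.6 * 2.1 = 9.62e-03 S

9.62e-03


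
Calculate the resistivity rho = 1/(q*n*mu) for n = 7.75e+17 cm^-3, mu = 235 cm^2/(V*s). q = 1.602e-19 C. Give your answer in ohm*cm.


Step 1: sigma = q * n * mu = 1.602e-19 * 7.75e+17 * 235 = 2.91764e+01 S/cm
Step 2: rho = 1 / sigma = 1 / 2.91764e+01 = 0.03427 ohm*cm

0.03427


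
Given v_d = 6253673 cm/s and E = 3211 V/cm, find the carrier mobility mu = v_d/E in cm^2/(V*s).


Step 1: mu = v_d / E
Step 2: mu = 6253673 / 3211
Step 3: mu = 1947.58 cm^2/(V*s)

1947.58


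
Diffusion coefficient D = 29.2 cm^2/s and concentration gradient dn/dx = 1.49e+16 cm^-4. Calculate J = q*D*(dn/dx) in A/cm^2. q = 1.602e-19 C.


Step 1: J = q * D * (dn/dx)
Step 2: J = 1.602e-19 * 29.2 * 1.49e+16
Step 3: J = 6.97e-02 A/cm^2

6.97e-02


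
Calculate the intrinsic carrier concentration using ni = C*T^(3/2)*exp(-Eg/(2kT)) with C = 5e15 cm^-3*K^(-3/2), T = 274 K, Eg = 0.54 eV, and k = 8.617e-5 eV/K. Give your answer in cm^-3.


Step 1: Compute kT = 8.617e-5 * 274 = 0.02361058 eV
Step 2: Exponent = -Eg/(2kT) = -0.54/(2*0.02361058) = -11.43555
Step 3: T^(3/2) = 274^1.5 = 4535.51
Step 4: ni = 5e15 * 4535.51 * exp(-11.43555) = 2.45e+14 cm^-3

2.45e+14


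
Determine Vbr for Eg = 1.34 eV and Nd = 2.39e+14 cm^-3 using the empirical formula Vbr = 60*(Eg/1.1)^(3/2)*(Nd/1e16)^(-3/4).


Step 1: Eg/1.1 = 1.34/1.1 = 1.218182
Step 2: (Eg/1.1)^1.5 = 1.218182^1.5 = 1.344523
Step 3: (Nd/1e16)^(-0.75) = (0.0239)^(-0.75) = 16.451351
Step 4: Vbr = 60 * 1.344523 * 16.451351 = 1327.2 V

1327.2


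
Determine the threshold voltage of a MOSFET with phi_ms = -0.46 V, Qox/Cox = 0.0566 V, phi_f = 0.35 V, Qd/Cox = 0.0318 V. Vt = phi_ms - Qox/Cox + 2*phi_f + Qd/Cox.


Step 1: Vt = phi_ms - Qox/Cox + 2*phi_f + Qd/Cox
Step 2: Vt = -0.46 - 0.0566 + 2*0.35 + 0.0318
Step 3: Vt = -0.46 - 0.0566 + 0.7 + 0.0318
Step 4: Vt = 0.2152 V

0.2152


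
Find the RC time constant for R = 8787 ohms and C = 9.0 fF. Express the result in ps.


Step 1: tau = R * C
Step 2: tau = 8787 * 9.0 fF = 8787 * 9.0e-15 F
Step 3: tau = 7.9083e-11 s = 79.083 ps

79.083


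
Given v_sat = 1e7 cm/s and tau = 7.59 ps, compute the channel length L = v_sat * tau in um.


Step 1: tau in seconds = 7.59 ps * 1e-12 = 7.5900e-12 s
Step 2: L = v_sat * tau = 1e7 * 7.5900e-12 = 7.5900e-05 cm
Step 3: L in um = 7.5900e-05 * 1e4 = 0.759 um

0.759


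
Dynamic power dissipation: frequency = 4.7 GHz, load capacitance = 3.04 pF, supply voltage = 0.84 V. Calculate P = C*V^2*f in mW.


Step 1: V^2 = 0.84^2 = 0.7056 V^2
Step 2: P = C*V^2*f = 3.04e-12 F * 0.7056 * 4.7e9 Hz
Step 3: P = 1.00816128e-02 W
Step 4: P = 10.082 mW

10.082


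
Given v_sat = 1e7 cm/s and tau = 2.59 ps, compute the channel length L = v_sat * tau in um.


Step 1: tau in seconds = 2.59 ps * 1e-12 = 2.5900e-12 s
Step 2: L = v_sat * tau = 1e7 * 2.5900e-12 = 2.5900e-05 cm
Step 3: L in um = 2.5900e-05 * 1e4 = 0.259 um

0.259


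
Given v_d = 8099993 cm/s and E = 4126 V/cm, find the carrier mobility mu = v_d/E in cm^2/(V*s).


Step 1: mu = v_d / E
Step 2: mu = 8099993 / 4126
Step 3: mu = 1963.16 cm^2/(V*s)

1963.16


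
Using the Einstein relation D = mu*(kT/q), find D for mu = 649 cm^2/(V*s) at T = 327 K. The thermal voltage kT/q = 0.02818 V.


Step 1: D = mu * (kT/q)
Step 2: D = 649 * 0.02818
Step 3: D = 18.29 cm^2/s

18.29


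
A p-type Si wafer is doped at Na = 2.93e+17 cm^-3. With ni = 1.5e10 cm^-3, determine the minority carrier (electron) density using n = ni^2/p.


Step 1: Majority hole concentration p ≈ Na = 2.93e+17 cm^-3
Step 2: n = ni^2 / Na = (1.5e10)^2 / 2.93e+17
Step 3: n = 7.68e+02 cm^-3

7.68e+02


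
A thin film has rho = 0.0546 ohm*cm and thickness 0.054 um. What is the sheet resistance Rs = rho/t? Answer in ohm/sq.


Step 1: Convert thickness to cm: t = 0.054 um = 5.4000e-06 cm
Step 2: Rs = rho / t = 0.0546 / 5.4000e-06
Step 3: Rs = 10111.1 ohm/sq

10111.1


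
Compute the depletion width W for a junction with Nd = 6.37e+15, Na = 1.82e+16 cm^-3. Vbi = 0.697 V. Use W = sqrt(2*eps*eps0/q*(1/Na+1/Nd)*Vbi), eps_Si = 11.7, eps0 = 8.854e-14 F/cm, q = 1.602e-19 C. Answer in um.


Step 1: 1/Na + 1/Nd = 1/1.82e+16 + 1/6.37e+15 = 2.11931e-16
Step 2: 2*eps*eps0/q = 2*11.7*8.854e-14/1.602e-19 = 1.293281e+07
Step 3: W^2 = 1.293281e+07 * 2.11931e-16 * 0.697 = 1.91038e-09
Step 4: W = sqrt(1.91038e-09) = 4.371e-05 cm = 0.4371 um

0.4371


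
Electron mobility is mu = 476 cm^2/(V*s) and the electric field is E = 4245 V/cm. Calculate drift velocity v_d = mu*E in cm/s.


Step 1: v_d = mu * E
Step 2: v_d = 476 * 4245 = 2020620
Step 3: v_d = 2.02e+06 cm/s

2.02e+06


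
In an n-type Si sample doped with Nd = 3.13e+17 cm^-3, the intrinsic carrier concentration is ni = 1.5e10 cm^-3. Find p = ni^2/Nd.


Step 1: Since Nd >> ni, n ≈ Nd = 3.13e+17 cm^-3
Step 2: p = ni^2 / n = (1.5e10)^2 / 3.13e+17
Step 3: p = 2.25e20 / 3.13e+17 = 7.19e+02 cm^-3

7.19e+02


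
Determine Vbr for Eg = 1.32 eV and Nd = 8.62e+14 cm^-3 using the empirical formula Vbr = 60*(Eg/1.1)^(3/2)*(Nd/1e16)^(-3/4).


Step 1: Eg/1.1 = 1.32/1.1 = 1.200000
Step 2: (Eg/1.1)^1.5 = 1.200000^1.5 = 1.314534
Step 3: (Nd/1e16)^(-0.75) = (0.0862)^(-0.75) = 6.285930
Step 4: Vbr = 60 * 1.314534 * 6.285930 = 495.8 V

495.8


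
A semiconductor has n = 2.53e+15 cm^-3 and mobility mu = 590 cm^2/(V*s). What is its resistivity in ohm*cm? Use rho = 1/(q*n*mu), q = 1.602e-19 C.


Step 1: sigma = q * n * mu = 1.602e-19 * 2.53e+15 * 590 = 2.39131e-01 S/cm
Step 2: rho = 1 / sigma = 1 / 2.39131e-01 = 4.182 ohm*cm

4.182


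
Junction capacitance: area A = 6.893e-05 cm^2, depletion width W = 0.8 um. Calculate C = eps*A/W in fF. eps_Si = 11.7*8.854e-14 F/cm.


Step 1: eps_Si = 11.7 * 8.854e-14 = 1.035918e-12 F/cm
Step 2: W in cm = 0.8 * 1e-4 = 8.00e-05 cm
Step 3: C = 1.035918e-12 * 6.893e-05 / 8.00e-05 = 8.925728e-13 F
Step 4: C = 892.57 fF

892.57


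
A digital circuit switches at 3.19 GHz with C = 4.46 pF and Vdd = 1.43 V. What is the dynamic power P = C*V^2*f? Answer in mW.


Step 1: V^2 = 1.43^2 = 2.0449 V^2
Step 2: P = C*V^2*f = 4.46e-12 F * 2.0449 * 3.19e9 Hz
Step 3: P = 2.909361026e-02 W
Step 4: P = 29.094 mW

29.094


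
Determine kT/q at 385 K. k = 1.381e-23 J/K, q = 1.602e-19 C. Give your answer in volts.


Step 1: kT = 1.381e-23 * 385 = 5.31685e-21 J
Step 2: Vt = kT/q = 5.31685e-21 / 1.602e-19
Step 3: Vt = 0.03319 V

0.03319


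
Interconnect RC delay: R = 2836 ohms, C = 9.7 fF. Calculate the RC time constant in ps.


Step 1: tau = R * C
Step 2: tau = 2836 * 9.7 fF = 2836 * 9.7e-15 F
Step 3: tau = 2.75092e-11 s = 27.5092 ps

27.5092


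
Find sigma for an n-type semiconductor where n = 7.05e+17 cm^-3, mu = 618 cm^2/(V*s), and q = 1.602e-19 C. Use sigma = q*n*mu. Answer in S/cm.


Step 1: sigma = q * n * mu
Step 2: sigma = 1.602e-19 * 7.05e+17 * 618
Step 3: sigma = 6.980e+01 S/cm

6.980e+01


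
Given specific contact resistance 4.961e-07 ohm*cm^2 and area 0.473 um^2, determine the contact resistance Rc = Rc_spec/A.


Step 1: Convert area to cm^2: 0.473 um^2 = 4.7300e-09 cm^2
Step 2: Rc = Rc_spec / A = 4.961e-07 / 4.7300e-09
Step 3: Rc = 1.05e+02 ohms

1.05e+02


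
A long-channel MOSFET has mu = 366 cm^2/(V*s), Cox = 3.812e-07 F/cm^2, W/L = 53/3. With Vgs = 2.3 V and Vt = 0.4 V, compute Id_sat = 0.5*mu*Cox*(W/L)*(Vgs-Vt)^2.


Step 1: Overdrive voltage Vov = Vgs - Vt = 2.3 - 0.4 = 1.9 V
Step 2: W/L = 53/3 = 17.6667
Step 3: Id = 0.5 * 366 * 3.812e-07 * 17.6667 * 1.9^2
Step 4: Id = 4.45e-03 A

4.45e-03


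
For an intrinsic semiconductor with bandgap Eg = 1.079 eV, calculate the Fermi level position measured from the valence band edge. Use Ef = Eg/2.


Step 1: For an intrinsic semiconductor, the Fermi level sits at midgap.
Step 2: Ef = Eg / 2 = 1.079 / 2 = 0.5395 eV

0.5395


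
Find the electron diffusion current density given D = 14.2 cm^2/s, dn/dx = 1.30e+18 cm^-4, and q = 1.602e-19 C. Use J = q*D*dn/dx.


Step 1: J = q * D * (dn/dx)
Step 2: J = 1.602e-19 * 14.2 * 1.30e+18
Step 3: J = 2.96e+00 A/cm^2

2.96e+00


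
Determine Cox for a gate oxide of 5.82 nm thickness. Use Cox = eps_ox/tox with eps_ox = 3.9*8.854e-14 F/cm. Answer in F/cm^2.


Step 1: eps_ox = 3.9 * 8.854e-14 = 3.45306e-13 F/cm
Step 2: tox in cm = 5.82 nm * 1e-7 = 5.8200e-07 cm
Step 3: Cox = 3.45306e-13 / 5.8200e-07 = 5.93e-07 F/cm^2

5.93e-07


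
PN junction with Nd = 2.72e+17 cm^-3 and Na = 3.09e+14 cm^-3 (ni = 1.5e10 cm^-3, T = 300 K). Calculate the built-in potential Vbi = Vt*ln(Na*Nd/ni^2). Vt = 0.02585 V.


Step 1: Compute Na*Nd/ni^2 = 3.09e+14 * 2.72e+17 / (1.5e10)^2 = 3.7355e+11
Step 2: ln(3.7355e+11) = 26.6463
Step 3: Vbi = 0.02585 * 26.6463 = 0.689 V

0.689


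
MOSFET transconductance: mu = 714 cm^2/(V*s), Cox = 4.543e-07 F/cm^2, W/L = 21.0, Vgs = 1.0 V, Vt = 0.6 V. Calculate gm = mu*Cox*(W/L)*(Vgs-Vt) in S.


Step 1: Vov = Vgs - Vt = 1.0 - 0.6 = 0.4 V
Step 2: gm = mu * Cox * (W/L) * Vov
Step 3: gm = 714 * 4.543e-07 * 21.0 * 0.4 = 2.72e-03 S

2.72e-03


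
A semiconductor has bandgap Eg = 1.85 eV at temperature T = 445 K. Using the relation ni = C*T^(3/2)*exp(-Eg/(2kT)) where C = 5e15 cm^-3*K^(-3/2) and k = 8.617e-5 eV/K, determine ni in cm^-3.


Step 1: Compute kT = 8.617e-5 * 445 = 0.03834565 eV
Step 2: Exponent = -Eg/(2kT) = -1.85/(2*0.03834565) = -24.12268
Step 3: T^(3/2) = 445^1.5 = 9387.29
Step 4: ni = 5e15 * 9387.29 * exp(-24.12268) = 1.57e+09 cm^-3

1.57e+09


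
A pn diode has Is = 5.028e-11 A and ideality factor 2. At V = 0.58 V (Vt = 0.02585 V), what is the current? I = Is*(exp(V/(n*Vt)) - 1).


Step 1: V/(n*Vt) = 0.58/(2*0.02585) = 11.2186
Step 2: exp(11.2186) = 7.4503e+04
Step 3: I = 5.028e-11 * (7.4503e+04 - 1) = 3.75e-06 A

3.75e-06


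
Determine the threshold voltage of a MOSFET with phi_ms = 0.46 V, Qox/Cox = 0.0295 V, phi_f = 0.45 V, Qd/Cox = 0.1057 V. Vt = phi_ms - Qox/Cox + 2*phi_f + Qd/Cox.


Step 1: Vt = phi_ms - Qox/Cox + 2*phi_f + Qd/Cox
Step 2: Vt = 0.46 - 0.0295 + 2*0.45 + 0.1057
Step 3: Vt = 0.46 - 0.0295 + 0.9 + 0.1057
Step 4: Vt = 1.4362 V

1.4362


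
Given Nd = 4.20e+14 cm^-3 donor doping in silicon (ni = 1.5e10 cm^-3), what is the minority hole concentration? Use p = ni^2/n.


Step 1: Since Nd >> ni, n ≈ Nd = 4.20e+14 cm^-3
Step 2: p = ni^2 / n = (1.5e10)^2 / 4.20e+14
Step 3: p = 2.25e20 / 4.20e+14 = 5.36e+05 cm^-3

5.36e+05


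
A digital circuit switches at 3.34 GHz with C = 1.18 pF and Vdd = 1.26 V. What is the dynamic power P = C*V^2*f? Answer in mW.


Step 1: V^2 = 1.26^2 = 1.5876 V^2
Step 2: P = C*V^2*f = 1.18e-12 F * 1.5876 * 3.34e9 Hz
Step 3: P = 6.25704912e-03 W
Step 4: P = 6.257 mW

6.257


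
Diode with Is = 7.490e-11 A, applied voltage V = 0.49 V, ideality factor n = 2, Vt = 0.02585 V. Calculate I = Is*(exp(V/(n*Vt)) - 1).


Step 1: V/(n*Vt) = 0.49/(2*0.02585) = 9.4778
Step 2: exp(9.4778) = 1.3066e+04
Step 3: I = 7.490e-11 * (1.3066e+04 - 1) = 9.79e-07 A

9.79e-07


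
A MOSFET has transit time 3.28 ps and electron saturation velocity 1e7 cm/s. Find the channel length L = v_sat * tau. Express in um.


Step 1: tau in seconds = 3.28 ps * 1e-12 = 3.2800e-12 s
Step 2: L = v_sat * tau = 1e7 * 3.2800e-12 = 3.2800e-05 cm
Step 3: L in um = 3.2800e-05 * 1e4 = 0.328 um

0.328


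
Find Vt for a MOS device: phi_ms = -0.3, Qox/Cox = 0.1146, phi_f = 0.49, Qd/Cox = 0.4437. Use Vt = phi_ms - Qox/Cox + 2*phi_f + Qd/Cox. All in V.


Step 1: Vt = phi_ms - Qox/Cox + 2*phi_f + Qd/Cox
Step 2: Vt = -0.3 - 0.1146 + 2*0.49 + 0.4437
Step 3: Vt = -0.3 - 0.1146 + 0.98 + 0.4437
Step 4: Vt = 1.0091 V

1.0091


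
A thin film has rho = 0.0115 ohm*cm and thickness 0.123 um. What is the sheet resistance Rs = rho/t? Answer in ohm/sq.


Step 1: Convert thickness to cm: t = 0.123 um = 1.2300e-05 cm
Step 2: Rs = rho / t = 0.0115 / 1.2300e-05
Step 3: Rs = 935.0 ohm/sq

935.0


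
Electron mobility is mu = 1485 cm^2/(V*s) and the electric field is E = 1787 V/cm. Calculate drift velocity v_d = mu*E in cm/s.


Step 1: v_d = mu * E
Step 2: v_d = 1485 * 1787 = 2653695
Step 3: v_d = 2.65e+06 cm/s

2.65e+06


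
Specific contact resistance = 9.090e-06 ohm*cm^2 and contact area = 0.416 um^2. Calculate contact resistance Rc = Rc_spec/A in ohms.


Step 1: Convert area to cm^2: 0.416 um^2 = 4.1600e-09 cm^2
Step 2: Rc = Rc_spec / A = 9.090e-06 / 4.1600e-09
Step 3: Rc = 2.19e+03 ohms

2.19e+03


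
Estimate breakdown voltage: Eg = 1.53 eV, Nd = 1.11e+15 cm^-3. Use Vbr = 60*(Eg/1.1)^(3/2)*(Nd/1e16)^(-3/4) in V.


Step 1: Eg/1.1 = 1.53/1.1 = 1.390909
Step 2: (Eg/1.1)^1.5 = 1.390909^1.5 = 1.640394
Step 3: (Nd/1e16)^(-0.75) = (0.111)^(-0.75) = 5.200053
Step 4: Vbr = 60 * 1.640394 * 5.200053 = 511.8 V

511.8


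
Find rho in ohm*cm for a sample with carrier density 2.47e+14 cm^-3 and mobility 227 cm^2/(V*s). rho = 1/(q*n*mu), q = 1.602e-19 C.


Step 1: sigma = q * n * mu = 1.602e-19 * 2.47e+14 * 227 = 8.98225e-03 S/cm
Step 2: rho = 1 / sigma = 1 / 8.98225e-03 = 111.3 ohm*cm

111.3


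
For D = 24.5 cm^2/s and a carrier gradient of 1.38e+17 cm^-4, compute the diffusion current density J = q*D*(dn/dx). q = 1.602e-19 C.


Step 1: J = q * D * (dn/dx)
Step 2: J = 1.602e-19 * 24.5 * 1.38e+17
Step 3: J = 5.42e-01 A/cm^2

5.42e-01


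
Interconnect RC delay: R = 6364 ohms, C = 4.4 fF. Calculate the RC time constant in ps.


Step 1: tau = R * C
Step 2: tau = 6364 * 4.4 fF = 6364 * 4.4e-15 F
Step 3: tau = 2.80016e-11 s = 28.0016 ps

28.0016


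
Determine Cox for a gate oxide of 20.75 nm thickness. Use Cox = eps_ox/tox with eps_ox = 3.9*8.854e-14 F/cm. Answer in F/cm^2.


Step 1: eps_ox = 3.9 * 8.854e-14 = 3.45306e-13 F/cm
Step 2: tox in cm = 20.75 nm * 1e-7 = 2.0750e-06 cm
Step 3: Cox = 3.45306e-13 / 2.0750e-06 = 1.66e-07 F/cm^2

1.66e-07


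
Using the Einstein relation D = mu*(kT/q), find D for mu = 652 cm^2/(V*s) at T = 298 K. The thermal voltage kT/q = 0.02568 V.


Step 1: D = mu * (kT/q)
Step 2: D = 652 * 0.02568
Step 3: D = 16.74 cm^2/s

16.74


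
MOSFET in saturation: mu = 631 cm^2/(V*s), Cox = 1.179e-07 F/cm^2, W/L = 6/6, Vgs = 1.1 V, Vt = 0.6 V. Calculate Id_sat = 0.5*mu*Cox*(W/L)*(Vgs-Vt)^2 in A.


Step 1: Overdrive voltage Vov = Vgs - Vt = 1.1 - 0.6 = 0.5 V
Step 2: W/L = 6/6 = 1
Step 3: Id = 0.5 * 631 * 1.179e-07 * 1 * 0.5^2
Step 4: Id = 9.30e-06 A

9.30e-06


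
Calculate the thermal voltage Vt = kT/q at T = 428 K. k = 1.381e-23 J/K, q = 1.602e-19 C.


Step 1: kT = 1.381e-23 * 428 = 5.91068e-21 J
Step 2: Vt = kT/q = 5.91068e-21 / 1.602e-19
Step 3: Vt = 0.0369 V

0.0369


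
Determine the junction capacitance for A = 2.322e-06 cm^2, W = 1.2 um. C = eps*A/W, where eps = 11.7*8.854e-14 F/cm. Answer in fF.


Step 1: eps_Si = 11.7 * 8.854e-14 = 1.035918e-12 F/cm
Step 2: W in cm = 1.2 * 1e-4 = 1.20e-04 cm
Step 3: C = 1.035918e-12 * 2.322e-06 / 1.20e-04 = 2.004501e-14 F
Step 4: C = 20.05 fF

20.05


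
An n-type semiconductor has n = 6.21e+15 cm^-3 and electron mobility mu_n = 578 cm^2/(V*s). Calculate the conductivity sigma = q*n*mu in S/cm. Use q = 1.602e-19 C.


Step 1: sigma = q * n * mu
Step 2: sigma = 1.602e-19 * 6.21e+15 * 578
Step 3: sigma = 5.750e-01 S/cm

5.750e-01


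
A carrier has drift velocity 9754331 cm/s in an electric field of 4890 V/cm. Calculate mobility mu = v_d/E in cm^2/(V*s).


Step 1: mu = v_d / E
Step 2: mu = 9754331 / 4890
Step 3: mu = 1994.75 cm^2/(V*s)

1994.75


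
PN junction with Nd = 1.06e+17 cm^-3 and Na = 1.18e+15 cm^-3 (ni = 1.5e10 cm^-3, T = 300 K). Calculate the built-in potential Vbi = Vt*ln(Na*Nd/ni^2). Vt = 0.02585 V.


Step 1: Compute Na*Nd/ni^2 = 1.18e+15 * 1.06e+17 / (1.5e10)^2 = 5.5591e+11
Step 2: ln(5.5591e+11) = 27.0439
Step 3: Vbi = 0.02585 * 27.0439 = 0.699 V

0.699


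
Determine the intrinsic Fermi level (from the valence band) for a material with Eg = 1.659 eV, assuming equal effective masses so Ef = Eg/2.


Step 1: For an intrinsic semiconductor, the Fermi level sits at midgap.
Step 2: Ef = Eg / 2 = 1.659 / 2 = 0.8295 eV

0.8295


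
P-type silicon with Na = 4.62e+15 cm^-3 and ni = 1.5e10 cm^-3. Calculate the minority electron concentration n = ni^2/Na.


Step 1: Majority hole concentration p ≈ Na = 4.62e+15 cm^-3
Step 2: n = ni^2 / Na = (1.5e10)^2 / 4.62e+15
Step 3: n = 4.87e+04 cm^-3

4.87e+04


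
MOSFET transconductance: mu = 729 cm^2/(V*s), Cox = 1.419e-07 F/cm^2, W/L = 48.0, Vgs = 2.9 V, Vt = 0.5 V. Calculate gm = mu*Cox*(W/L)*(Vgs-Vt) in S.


Step 1: Vov = Vgs - Vt = 2.9 - 0.5 = 2.4 V
Step 2: gm = mu * Cox * (W/L) * Vov
Step 3: gm = 729 * 1.419e-07 * 48.0 * 2.4 = 1.19e-02 S

1.19e-02


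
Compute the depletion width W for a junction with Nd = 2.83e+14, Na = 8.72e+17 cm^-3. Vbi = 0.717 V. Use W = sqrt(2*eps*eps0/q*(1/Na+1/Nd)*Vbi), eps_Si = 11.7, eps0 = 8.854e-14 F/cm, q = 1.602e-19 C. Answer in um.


Step 1: 1/Na + 1/Nd = 1/8.72e+17 + 1/2.83e+14 = 3.53472e-15
Step 2: 2*eps*eps0/q = 2*11.7*8.854e-14/1.602e-19 = 1.293281e+07
Step 3: W^2 = 1.293281e+07 * 3.53472e-15 * 0.717 = 3.27768e-08
Step 4: W = sqrt(3.27768e-08) = 1.810e-04 cm = 1.81 um

1.81


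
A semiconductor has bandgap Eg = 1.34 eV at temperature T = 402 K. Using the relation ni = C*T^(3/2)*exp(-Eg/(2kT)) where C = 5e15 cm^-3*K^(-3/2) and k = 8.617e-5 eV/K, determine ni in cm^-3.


Step 1: Compute kT = 8.617e-5 * 402 = 0.03464034 eV
Step 2: Exponent = -Eg/(2kT) = -1.34/(2*0.03464034) = -19.34161
Step 3: T^(3/2) = 402^1.5 = 8060.07
Step 4: ni = 5e15 * 8060.07 * exp(-19.34161) = 1.60e+11 cm^-3

1.60e+11


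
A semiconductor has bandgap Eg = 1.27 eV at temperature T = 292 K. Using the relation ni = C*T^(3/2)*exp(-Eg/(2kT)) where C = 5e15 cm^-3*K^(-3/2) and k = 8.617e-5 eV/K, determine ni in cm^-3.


Step 1: Compute kT = 8.617e-5 * 292 = 0.02516164 eV
Step 2: Exponent = -Eg/(2kT) = -1.27/(2*0.02516164) = -25.23683
Step 3: T^(3/2) = 292^1.5 = 4989.70
Step 4: ni = 5e15 * 4989.70 * exp(-25.23683) = 2.73e+08 cm^-3

2.73e+08


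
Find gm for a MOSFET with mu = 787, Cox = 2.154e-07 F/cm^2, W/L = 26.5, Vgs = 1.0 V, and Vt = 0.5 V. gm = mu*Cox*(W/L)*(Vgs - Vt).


Step 1: Vov = Vgs - Vt = 1.0 - 0.5 = 0.5 V
Step 2: gm = mu * Cox * (W/L) * Vov
Step 3: gm = 787 * 2.154e-07 * 26.5 * 0.5 = 2.25e-03 S

2.25e-03


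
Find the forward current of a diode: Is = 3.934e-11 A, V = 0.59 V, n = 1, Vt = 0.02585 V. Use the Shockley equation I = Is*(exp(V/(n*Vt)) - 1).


Step 1: V/(n*Vt) = 0.59/(1*0.02585) = 22.8240
Step 2: exp(22.8240) = 8.1722e+09
Step 3: I = 3.934e-11 * (8.1722e+09 - 1) = 3.21e-01 A

3.21e-01


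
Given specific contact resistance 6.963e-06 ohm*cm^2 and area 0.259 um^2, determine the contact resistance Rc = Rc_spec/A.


Step 1: Convert area to cm^2: 0.259 um^2 = 2.5900e-09 cm^2
Step 2: Rc = Rc_spec / A = 6.963e-06 / 2.5900e-09
Step 3: Rc = 2.69e+03 ohms

2.69e+03


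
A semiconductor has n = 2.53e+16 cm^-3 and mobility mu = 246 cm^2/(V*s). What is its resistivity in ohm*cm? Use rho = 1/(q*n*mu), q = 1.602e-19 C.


Step 1: sigma = q * n * mu = 1.602e-19 * 2.53e+16 * 246 = 9.97053e-01 S/cm
Step 2: rho = 1 / sigma = 1 / 9.97053e-01 = 1.003 ohm*cm

1.003


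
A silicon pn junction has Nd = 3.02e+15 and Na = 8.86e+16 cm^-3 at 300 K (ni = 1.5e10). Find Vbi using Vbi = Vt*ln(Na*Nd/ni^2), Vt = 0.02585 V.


Step 1: Compute Na*Nd/ni^2 = 8.86e+16 * 3.02e+15 / (1.5e10)^2 = 1.1892e+12
Step 2: ln(1.1892e+12) = 27.8043
Step 3: Vbi = 0.02585 * 27.8043 = 0.719 V

0.719


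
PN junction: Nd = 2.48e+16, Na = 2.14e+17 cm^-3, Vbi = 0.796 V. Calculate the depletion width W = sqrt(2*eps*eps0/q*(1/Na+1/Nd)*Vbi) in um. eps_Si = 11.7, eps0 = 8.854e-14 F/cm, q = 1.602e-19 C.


Step 1: 1/Na + 1/Nd = 1/2.14e+17 + 1/2.48e+16 = 4.49955e-17
Step 2: 2*eps*eps0/q = 2*11.7*8.854e-14/1.602e-19 = 1.293281e+07
Step 3: W^2 = 1.293281e+07 * 4.49955e-17 * 0.796 = 4.63207e-10
Step 4: W = sqrt(4.63207e-10) = 2.152e-05 cm = 0.2152 um

0.2152


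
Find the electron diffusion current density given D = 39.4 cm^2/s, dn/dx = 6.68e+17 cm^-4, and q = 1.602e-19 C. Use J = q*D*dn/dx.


Step 1: J = q * D * (dn/dx)
Step 2: J = 1.602e-19 * 39.4 * 6.68e+17
Step 3: J = 4.22e+00 A/cm^2

4.22e+00


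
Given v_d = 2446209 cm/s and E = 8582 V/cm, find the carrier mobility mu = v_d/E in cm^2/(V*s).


Step 1: mu = v_d / E
Step 2: mu = 2446209 / 8582
Step 3: mu = 285.04 cm^2/(V*s)

285.04


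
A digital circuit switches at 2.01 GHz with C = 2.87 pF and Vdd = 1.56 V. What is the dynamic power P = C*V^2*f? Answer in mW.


Step 1: V^2 = 1.56^2 = 2.4336 V^2
Step 2: P = C*V^2*f = 2.87e-12 F * 2.4336 * 2.01e9 Hz
Step 3: P = 1.403870832e-02 W
Step 4: P = 14.039 mW

14.039


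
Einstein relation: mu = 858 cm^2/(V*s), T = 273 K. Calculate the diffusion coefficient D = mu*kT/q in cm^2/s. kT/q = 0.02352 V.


Step 1: D = mu * (kT/q)
Step 2: D = 858 * 0.02352
Step 3: D = 20.18 cm^2/s

20.18


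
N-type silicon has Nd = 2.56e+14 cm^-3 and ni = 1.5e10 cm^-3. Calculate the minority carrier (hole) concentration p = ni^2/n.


Step 1: Since Nd >> ni, n ≈ Nd = 2.56e+14 cm^-3
Step 2: p = ni^2 / n = (1.5e10)^2 / 2.56e+14
Step 3: p = 2.25e20 / 2.56e+14 = 8.79e+05 cm^-3

8.79e+05


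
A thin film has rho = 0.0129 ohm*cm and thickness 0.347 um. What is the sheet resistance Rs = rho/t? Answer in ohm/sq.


Step 1: Convert thickness to cm: t = 0.347 um = 3.4700e-05 cm
Step 2: Rs = rho / t = 0.0129 / 3.4700e-05
Step 3: Rs = 371.8 ohm/sq

371.8


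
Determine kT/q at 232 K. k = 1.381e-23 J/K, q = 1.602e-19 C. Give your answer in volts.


Step 1: kT = 1.381e-23 * 232 = 3.20392e-21 J
Step 2: Vt = kT/q = 3.20392e-21 / 1.602e-19
Step 3: Vt = 0.02 V

0.02


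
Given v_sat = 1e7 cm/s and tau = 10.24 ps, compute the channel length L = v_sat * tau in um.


Step 1: tau in seconds = 10.24 ps * 1e-12 = 1.0240e-11 s
Step 2: L = v_sat * tau = 1e7 * 1.0240e-11 = 1.0240e-04 cm
Step 3: L in um = 1.0240e-04 * 1e4 = 1.024 um

1.024


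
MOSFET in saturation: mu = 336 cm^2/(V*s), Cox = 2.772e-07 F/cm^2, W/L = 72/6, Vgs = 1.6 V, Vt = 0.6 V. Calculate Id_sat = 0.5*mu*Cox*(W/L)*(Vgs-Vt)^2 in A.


Step 1: Overdrive voltage Vov = Vgs - Vt = 1.6 - 0.6 = 1.0 V
Step 2: W/L = 72/6 = 12
Step 3: Id = 0.5 * 336 * 2.772e-07 * 12 * 1.0^2
Step 4: Id = 5.59e-04 A

5.59e-04


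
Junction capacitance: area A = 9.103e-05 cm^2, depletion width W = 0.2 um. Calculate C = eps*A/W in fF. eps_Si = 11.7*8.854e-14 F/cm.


Step 1: eps_Si = 11.7 * 8.854e-14 = 1.035918e-12 F/cm
Step 2: W in cm = 0.2 * 1e-4 = 2.00e-05 cm
Step 3: C = 1.035918e-12 * 9.103e-05 / 2.00e-05 = 4.714981e-12 F
Step 4: C = 4714.98 fF

4714.98


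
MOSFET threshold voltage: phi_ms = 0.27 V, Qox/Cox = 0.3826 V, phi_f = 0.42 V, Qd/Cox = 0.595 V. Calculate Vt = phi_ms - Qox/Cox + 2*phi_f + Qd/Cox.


Step 1: Vt = phi_ms - Qox/Cox + 2*phi_f + Qd/Cox
Step 2: Vt = 0.27 - 0.3826 + 2*0.42 + 0.595
Step 3: Vt = 0.27 - 0.3826 + 0.84 + 0.595
Step 4: Vt = 1.3224 V

1.3224


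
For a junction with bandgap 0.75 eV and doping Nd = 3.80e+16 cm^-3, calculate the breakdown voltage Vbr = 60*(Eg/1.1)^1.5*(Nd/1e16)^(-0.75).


Step 1: Eg/1.1 = 0.75/1.1 = 0.681818
Step 2: (Eg/1.1)^1.5 = 0.681818^1.5 = 0.562993
Step 3: (Nd/1e16)^(-0.75) = (3.8)^(-0.75) = 0.367420
Step 4: Vbr = 60 * 0.562993 * 0.367420 = 12.4 V

12.4
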